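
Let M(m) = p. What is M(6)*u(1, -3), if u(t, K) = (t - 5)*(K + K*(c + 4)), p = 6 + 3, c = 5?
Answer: 1080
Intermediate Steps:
p = 9
M(m) = 9
u(t, K) = 10*K*(-5 + t) (u(t, K) = (t - 5)*(K + K*(5 + 4)) = (-5 + t)*(K + K*9) = (-5 + t)*(K + 9*K) = (-5 + t)*(10*K) = 10*K*(-5 + t))
M(6)*u(1, -3) = 9*(10*(-3)*(-5 + 1)) = 9*(10*(-3)*(-4)) = 9*120 = 1080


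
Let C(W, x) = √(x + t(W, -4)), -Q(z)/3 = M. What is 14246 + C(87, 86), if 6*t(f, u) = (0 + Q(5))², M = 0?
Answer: 14246 + √86 ≈ 14255.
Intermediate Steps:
Q(z) = 0 (Q(z) = -3*0 = 0)
t(f, u) = 0 (t(f, u) = (0 + 0)²/6 = (⅙)*0² = (⅙)*0 = 0)
C(W, x) = √x (C(W, x) = √(x + 0) = √x)
14246 + C(87, 86) = 14246 + √86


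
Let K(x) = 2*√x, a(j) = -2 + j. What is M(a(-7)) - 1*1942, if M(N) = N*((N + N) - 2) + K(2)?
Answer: -1762 + 2*√2 ≈ -1759.2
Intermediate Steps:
M(N) = 2*√2 + N*(-2 + 2*N) (M(N) = N*((N + N) - 2) + 2*√2 = N*(2*N - 2) + 2*√2 = N*(-2 + 2*N) + 2*√2 = 2*√2 + N*(-2 + 2*N))
M(a(-7)) - 1*1942 = (-2*(-2 - 7) + 2*√2 + 2*(-2 - 7)²) - 1*1942 = (-2*(-9) + 2*√2 + 2*(-9)²) - 1942 = (18 + 2*√2 + 2*81) - 1942 = (18 + 2*√2 + 162) - 1942 = (180 + 2*√2) - 1942 = -1762 + 2*√2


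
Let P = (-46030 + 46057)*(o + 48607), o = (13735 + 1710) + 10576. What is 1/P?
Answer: 1/2014956 ≈ 4.9629e-7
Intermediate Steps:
o = 26021 (o = 15445 + 10576 = 26021)
P = 2014956 (P = (-46030 + 46057)*(26021 + 48607) = 27*74628 = 2014956)
1/P = 1/2014956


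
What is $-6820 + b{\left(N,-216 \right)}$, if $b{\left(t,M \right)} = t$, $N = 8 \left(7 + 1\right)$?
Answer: $-6756$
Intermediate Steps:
$N = 64$ ($N = 8 \cdot 8 = 64$)
$-6820 + b{\left(N,-216 \right)} = -6820 + 64 = -6756$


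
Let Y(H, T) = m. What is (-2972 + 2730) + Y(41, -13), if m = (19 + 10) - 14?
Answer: -227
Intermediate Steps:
m = 15 (m = 29 - 14 = 15)
Y(H, T) = 15
(-2972 + 2730) + Y(41, -13) = (-2972 + 2730) + 15 = -242 + 15 = -227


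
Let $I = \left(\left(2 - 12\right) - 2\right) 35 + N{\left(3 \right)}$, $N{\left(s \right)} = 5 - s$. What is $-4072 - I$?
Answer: $-3654$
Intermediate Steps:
$I = -418$ ($I = \left(\left(2 - 12\right) - 2\right) 35 + \left(5 - 3\right) = \left(-10 - 2\right) 35 + \left(5 - 3\right) = \left(-12\right) 35 + 2 = -420 + 2 = -418$)
$-4072 - I = -4072 - -418 = -4072 + 418 = -3654$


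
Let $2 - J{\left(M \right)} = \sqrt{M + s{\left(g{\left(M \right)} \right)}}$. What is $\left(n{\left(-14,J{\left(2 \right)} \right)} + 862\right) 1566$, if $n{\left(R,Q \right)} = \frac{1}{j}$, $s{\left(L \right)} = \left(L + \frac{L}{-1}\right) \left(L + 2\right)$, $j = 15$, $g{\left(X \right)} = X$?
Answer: $\frac{6749982}{5} \approx 1.35 \cdot 10^{6}$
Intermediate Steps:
$s{\left(L \right)} = 0$ ($s{\left(L \right)} = \left(L + L \left(-1\right)\right) \left(2 + L\right) = \left(L - L\right) \left(2 + L\right) = 0 \left(2 + L\right) = 0$)
$J{\left(M \right)} = 2 - \sqrt{M}$ ($J{\left(M \right)} = 2 - \sqrt{M + 0} = 2 - \sqrt{M}$)
$n{\left(R,Q \right)} = \frac{1}{15}$
$\left(n{\left(-14,J{\left(2 \right)} \right)} + 862\right) 1566 = \left(\frac{1}{15} + 862\right) 1566 = \frac{12931}{15} \cdot 1566 = \frac{6749982}{5}$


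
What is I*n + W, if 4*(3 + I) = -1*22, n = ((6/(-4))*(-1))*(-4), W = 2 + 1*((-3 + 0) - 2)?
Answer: 48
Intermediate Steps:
W = -3 (W = 2 + 1*(-3 - 2) = 2 + 1*(-5) = 2 - 5 = -3)
n = -6 (n = ((6*(-1/4))*(-1))*(-4) = -3/2*(-1)*(-4) = (3/2)*(-4) = -6)
I = -17/2 (I = -3 + (-1*22)/4 = -3 + (1/4)*(-22) = -3 - 11/2 = -17/2 ≈ -8.5000)
I*n + W = -17/2*(-6) - 3 = 51 - 3 = 48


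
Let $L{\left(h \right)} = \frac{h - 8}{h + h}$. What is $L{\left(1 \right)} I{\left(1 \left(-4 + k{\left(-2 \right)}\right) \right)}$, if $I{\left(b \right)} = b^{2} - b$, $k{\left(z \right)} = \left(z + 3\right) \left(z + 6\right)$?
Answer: $0$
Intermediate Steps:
$k{\left(z \right)} = \left(3 + z\right) \left(6 + z\right)$
$L{\left(h \right)} = \frac{-8 + h}{2 h}$
$L{\left(1 \right)} I{\left(1 \left(-4 + k{\left(-2 \right)}\right) \right)} = \frac{-8 + 1}{2 \cdot 1} \cdot 1 \left(-4 + \left(18 + \left(-2\right)^{2} + 9 \left(-2\right)\right)\right) \left(-1 + 1 \left(-4 + \left(18 + \left(-2\right)^{2} + 9 \left(-2\right)\right)\right)\right) = \frac{1}{2} \cdot 1 \left(-7\right) 1 \left(-4 + \left(18 + 4 - 18\right)\right) \left(-1 + 1 \left(-4 + \left(18 + 4 - 18\right)\right)\right) = - \frac{7 \cdot 1 \left(-4 + 4\right) \left(-1 + 1 \left(-4 + 4\right)\right)}{2} = - \frac{7 \cdot 1 \cdot 0 \left(-1 + 1 \cdot 0\right)}{2} = - \frac{7 \cdot 0 \left(-1 + 0\right)}{2} = - \frac{7 \cdot 0 \left(-1\right)}{2} = \left(- \frac{7}{2}\right) 0 = 0$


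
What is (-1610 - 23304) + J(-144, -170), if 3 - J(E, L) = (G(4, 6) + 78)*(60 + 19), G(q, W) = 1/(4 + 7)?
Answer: -341882/11 ≈ -31080.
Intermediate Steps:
G(q, W) = 1/11
J(E, L) = -67828/11 (J(E, L) = 3 - (1/11 + 78)*(60 + 19) = 3 - 859*79/11 = 3 - 1*67861/11 = 3 - 67861/11 = -67828/11)
(-1610 - 23304) + J(-144, -170) = (-1610 - 23304) - 67828/11 = -24914 - 67828/11 = -341882/11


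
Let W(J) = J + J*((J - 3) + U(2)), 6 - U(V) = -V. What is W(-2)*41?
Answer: -328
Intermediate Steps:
U(V) = 6 + V (U(V) = 6 - (-1)*V = 6 + V)
W(J) = J + J*(5 + J) (W(J) = J + J*((J - 3) + (6 + 2)) = J + J*((-3 + J) + 8) = J + J*(5 + J))
W(-2)*41 = -2*(6 - 2)*41 = -2*4*41 = -8*41 = -328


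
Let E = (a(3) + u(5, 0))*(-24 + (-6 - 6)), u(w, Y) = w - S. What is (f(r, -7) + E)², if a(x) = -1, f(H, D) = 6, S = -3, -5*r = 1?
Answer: 60516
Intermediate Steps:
r = -⅕ (r = -⅕*1 = -⅕ ≈ -0.20000)
u(w, Y) = 3 + w (u(w, Y) = w - 1*(-3) = w + 3 = 3 + w)
E = -252 (E = (-1 + (3 + 5))*(-24 + (-6 - 6)) = (-1 + 8)*(-24 - 12) = 7*(-36) = -252)
(f(r, -7) + E)² = (6 - 252)² = (-246)² = 60516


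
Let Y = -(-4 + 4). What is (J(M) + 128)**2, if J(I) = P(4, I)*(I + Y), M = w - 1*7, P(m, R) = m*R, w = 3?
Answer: 36864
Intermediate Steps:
P(m, R) = R*m
Y = 0 (Y = -1*0 = 0)
M = -4 (M = 3 - 1*7 = 3 - 7 = -4)
J(I) = 4*I**2 (J(I) = (I*4)*(I + 0) = (4*I)*I = 4*I**2)
(J(M) + 128)**2 = (4*(-4)**2 + 128)**2 = (4*16 + 128)**2 = (64 + 128)**2 = 192**2 = 36864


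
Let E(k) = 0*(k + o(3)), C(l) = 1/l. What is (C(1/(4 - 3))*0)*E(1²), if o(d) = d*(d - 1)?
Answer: 0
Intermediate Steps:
o(d) = d*(-1 + d)
E(k) = 0 (E(k) = 0*(k + 3*(-1 + 3)) = 0*(k + 3*2) = 0*(k + 6) = 0*(6 + k) = 0)
(C(1/(4 - 3))*0)*E(1²) = (0/1/(4 - 3))*0 = (0/1/1)*0 = (0/1)*0 = (1*0)*0 = 0*0 = 0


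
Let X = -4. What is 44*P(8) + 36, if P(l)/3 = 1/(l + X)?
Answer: 69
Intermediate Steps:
P(l) = 3/(-4 + l) (P(l) = 3/(l - 4) = 3/(-4 + l))
44*P(8) + 36 = 44*(3/(-4 + 8)) + 36 = 44*(3/4) + 36 = 44*(3*(¼)) + 36 = 44*(¾) + 36 = 33 + 36 = 69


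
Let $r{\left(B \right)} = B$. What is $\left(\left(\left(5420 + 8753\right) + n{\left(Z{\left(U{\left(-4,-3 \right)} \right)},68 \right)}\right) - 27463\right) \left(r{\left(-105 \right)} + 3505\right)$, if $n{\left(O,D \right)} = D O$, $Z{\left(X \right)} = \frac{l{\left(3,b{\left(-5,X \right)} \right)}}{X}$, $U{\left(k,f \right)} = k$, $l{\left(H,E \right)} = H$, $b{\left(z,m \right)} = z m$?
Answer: $-45359400$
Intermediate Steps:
$b{\left(z,m \right)} = m z$
$Z{\left(X \right)} = \frac{3}{X}$
$\left(\left(\left(5420 + 8753\right) + n{\left(Z{\left(U{\left(-4,-3 \right)} \right)},68 \right)}\right) - 27463\right) \left(r{\left(-105 \right)} + 3505\right) = \left(\left(\left(5420 + 8753\right) + 68 \frac{3}{-4}\right) - 27463\right) \left(-105 + 3505\right) = \left(\left(14173 + 68 \cdot 3 \left(- \frac{1}{4}\right)\right) - 27463\right) 3400 = \left(\left(14173 + 68 \left(- \frac{3}{4}\right)\right) - 27463\right) 3400 = \left(\left(14173 - 51\right) - 27463\right) 3400 = \left(14122 - 27463\right) 3400 = \left(-13341\right) 3400 = -45359400$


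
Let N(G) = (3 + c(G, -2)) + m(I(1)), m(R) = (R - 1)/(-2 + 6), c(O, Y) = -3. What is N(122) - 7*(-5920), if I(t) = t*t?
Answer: 41440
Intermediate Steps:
I(t) = t**2
m(R) = -1/4 + R/4 (m(R) = (-1 + R)/4 = (-1 + R)*(1/4) = -1/4 + R/4)
N(G) = 0 (N(G) = (3 - 3) + (-1/4 + (1/4)*1**2) = 0 + (-1/4 + (1/4)*1) = 0 + (-1/4 + 1/4) = 0 + 0 = 0)
N(122) - 7*(-5920) = 0 - 7*(-5920) = 0 - 1*(-41440) = 0 + 41440 = 41440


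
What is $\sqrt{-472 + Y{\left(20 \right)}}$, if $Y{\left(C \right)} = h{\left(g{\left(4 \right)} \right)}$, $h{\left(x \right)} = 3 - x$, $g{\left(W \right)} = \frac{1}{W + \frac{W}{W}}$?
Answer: $\frac{i \sqrt{11730}}{5} \approx 21.661 i$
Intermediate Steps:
$g{\left(W \right)} = \frac{1}{1 + W}$ ($g{\left(W \right)} = \frac{1}{W + 1} = \frac{1}{1 + W}$)
$Y{\left(C \right)} = \frac{14}{5}$ ($Y{\left(C \right)} = 3 - \frac{1}{1 + 4} = 3 - \frac{1}{5} = \frac{14}{5}$)
$\sqrt{-472 + Y{\left(20 \right)}} = \sqrt{-472 + \frac{14}{5}} = \sqrt{- \frac{2346}{5}} = \frac{i \sqrt{11730}}{5}$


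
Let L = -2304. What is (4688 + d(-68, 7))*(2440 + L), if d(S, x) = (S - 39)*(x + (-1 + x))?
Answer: 448392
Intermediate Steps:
d(S, x) = (-1 + 2*x)*(-39 + S) (d(S, x) = (-39 + S)*(-1 + 2*x) = (-1 + 2*x)*(-39 + S))
(4688 + d(-68, 7))*(2440 + L) = (4688 + (39 - 1*(-68) - 78*7 + 2*(-68)*7))*(2440 - 2304) = (4688 + (39 + 68 - 546 - 952))*136 = (4688 - 1391)*136 = 3297*136 = 448392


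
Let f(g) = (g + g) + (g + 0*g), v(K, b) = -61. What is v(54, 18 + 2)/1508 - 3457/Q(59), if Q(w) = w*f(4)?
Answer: -657043/133458 ≈ -4.9232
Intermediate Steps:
f(g) = 3*g (f(g) = 2*g + (g + 0) = 2*g + g = 3*g)
Q(w) = 12*w (Q(w) = w*(3*4) = w*12 = 12*w)
v(54, 18 + 2)/1508 - 3457/Q(59) = -61/1508 - 3457/(12*59) = -61*1/1508 - 3457/708 = -61/1508 - 3457*1/708 = -61/1508 - 3457/708 = -657043/133458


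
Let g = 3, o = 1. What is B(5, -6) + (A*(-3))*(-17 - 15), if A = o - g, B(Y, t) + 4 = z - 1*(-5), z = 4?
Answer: -187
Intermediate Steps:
B(Y, t) = 5 (B(Y, t) = -4 + (4 - 1*(-5)) = -4 + (4 + 5) = -4 + 9 = 5)
A = -2 (A = 1 - 1*3 = 1 - 3 = -2)
B(5, -6) + (A*(-3))*(-17 - 15) = 5 + (-2*(-3))*(-17 - 15) = 5 + 6*(-32) = 5 - 192 = -187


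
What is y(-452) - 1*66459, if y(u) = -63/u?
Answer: -30039405/452 ≈ -66459.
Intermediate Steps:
y(-452) - 1*66459 = -63/(-452) - 1*66459 = -63*(-1/452) - 66459 = 63/452 - 66459 = -30039405/452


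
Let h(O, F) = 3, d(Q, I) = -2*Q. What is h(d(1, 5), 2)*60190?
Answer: 180570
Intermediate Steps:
h(d(1, 5), 2)*60190 = 3*60190 = 180570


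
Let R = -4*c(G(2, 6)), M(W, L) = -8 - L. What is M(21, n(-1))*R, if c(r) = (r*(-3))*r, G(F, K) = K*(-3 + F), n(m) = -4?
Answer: -1728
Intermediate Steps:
c(r) = -3*r² (c(r) = (-3*r)*r = -3*r²)
R = 432 (R = -(-12)*(6*(-3 + 2))² = -(-12)*(6*(-1))² = -(-12)*(-6)² = -(-12)*36 = -4*(-108) = 432)
M(21, n(-1))*R = (-8 - 1*(-4))*432 = (-8 + 4)*432 = -4*432 = -1728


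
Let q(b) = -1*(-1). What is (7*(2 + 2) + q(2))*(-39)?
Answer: -1131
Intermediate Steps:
q(b) = 1
(7*(2 + 2) + q(2))*(-39) = (7*(2 + 2) + 1)*(-39) = (7*4 + 1)*(-39) = (28 + 1)*(-39) = 29*(-39) = -1131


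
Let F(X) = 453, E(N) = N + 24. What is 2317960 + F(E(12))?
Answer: 2318413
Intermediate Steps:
E(N) = 24 + N
2317960 + F(E(12)) = 2317960 + 453 = 2318413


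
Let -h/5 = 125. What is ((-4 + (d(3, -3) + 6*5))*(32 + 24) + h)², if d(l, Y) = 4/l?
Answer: 7382089/9 ≈ 8.2023e+5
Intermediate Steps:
h = -625 (h = -5*125 = -625)
((-4 + (d(3, -3) + 6*5))*(32 + 24) + h)² = ((-4 + (4/3 + 6*5))*(32 + 24) - 625)² = ((-4 + (4*(⅓) + 30))*56 - 625)² = ((-4 + (4/3 + 30))*56 - 625)² = ((-4 + 94/3)*56 - 625)² = ((82/3)*56 - 625)² = (4592/3 - 625)² = (2717/3)² = 7382089/9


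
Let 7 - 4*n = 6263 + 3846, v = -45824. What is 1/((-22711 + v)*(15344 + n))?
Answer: -2/1757031795 ≈ -1.1383e-9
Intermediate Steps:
n = -5051/2 (n = 7/4 - (6263 + 3846)/4 = 7/4 - 1/4*10109 = 7/4 - 10109/4 = -5051/2 ≈ -2525.5)
1/((-22711 + v)*(15344 + n)) = 1/((-22711 - 45824)*(15344 - 5051/2)) = 1/(-68535*25637/2) = 1/(-1757031795/2) = -2/1757031795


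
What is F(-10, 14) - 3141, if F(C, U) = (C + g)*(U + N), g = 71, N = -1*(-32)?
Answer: -335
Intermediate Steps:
N = 32
F(C, U) = (32 + U)*(71 + C) (F(C, U) = (C + 71)*(U + 32) = (71 + C)*(32 + U) = (32 + U)*(71 + C))
F(-10, 14) - 3141 = (2272 + 32*(-10) + 71*14 - 10*14) - 3141 = (2272 - 320 + 994 - 140) - 3141 = 2806 - 3141 = -335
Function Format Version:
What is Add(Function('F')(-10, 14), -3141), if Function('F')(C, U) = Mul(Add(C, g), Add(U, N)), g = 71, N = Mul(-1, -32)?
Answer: -335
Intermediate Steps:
N = 32
Function('F')(C, U) = Mul(Add(32, U), Add(71, C)) (Function('F')(C, U) = Mul(Add(C, 71), Add(U, 32)) = Mul(Add(71, C), Add(32, U)) = Mul(Add(32, U), Add(71, C)))
Add(Function('F')(-10, 14), -3141) = Add(Add(2272, Mul(32, -10), Mul(71, 14), Mul(-10, 14)), -3141) = Add(Add(2272, -320, 994, -140), -3141) = Add(2806, -3141) = -335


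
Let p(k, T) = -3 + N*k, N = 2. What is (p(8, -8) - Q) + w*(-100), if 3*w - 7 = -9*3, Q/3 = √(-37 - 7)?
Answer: 2039/3 - 6*I*√11 ≈ 679.67 - 19.9*I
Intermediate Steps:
Q = 6*I*√11 (Q = 3*√(-37 - 7) = 3*√(-44) = 3*(2*I*√11) = 6*I*√11 ≈ 19.9*I)
p(k, T) = -3 + 2*k
w = -20/3 (w = 7/3 + (-9*3)/3 = 7/3 + (⅓)*(-27) = 7/3 - 9 = -20/3 ≈ -6.6667)
(p(8, -8) - Q) + w*(-100) = ((-3 + 2*8) - 6*I*√11) - 20/3*(-100) = ((-3 + 16) - 6*I*√11) + 2000/3 = (13 - 6*I*√11) + 2000/3 = 2039/3 - 6*I*√11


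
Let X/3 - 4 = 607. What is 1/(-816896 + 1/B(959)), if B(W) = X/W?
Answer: -1833/1497369409 ≈ -1.2241e-6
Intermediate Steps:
X = 1833 (X = 12 + 3*607 = 12 + 1821 = 1833)
B(W) = 1833/W
1/(-816896 + 1/B(959)) = 1/(-816896 + 1/(1833/959)) = 1/(-816896 + 959/1833) = 1/(-1497369409/1833) = -1833/1497369409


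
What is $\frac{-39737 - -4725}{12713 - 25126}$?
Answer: $\frac{35012}{12413} \approx 2.8206$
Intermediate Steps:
$\frac{-39737 - -4725}{12713 - 25126} = \frac{-39737 + \left(4824 - 99\right)}{-12413} = \left(-39737 + 4725\right) \left(- \frac{1}{12413}\right) = \left(-35012\right) \left(- \frac{1}{12413}\right) = \frac{35012}{12413}$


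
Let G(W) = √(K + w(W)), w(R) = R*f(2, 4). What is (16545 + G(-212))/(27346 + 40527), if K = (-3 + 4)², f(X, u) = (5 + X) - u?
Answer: 16545/67873 + I*√635/67873 ≈ 0.24376 + 0.00037127*I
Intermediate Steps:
f(X, u) = 5 + X - u
w(R) = 3*R (w(R) = R*(5 + 2 - 1*4) = R*(5 + 2 - 4) = R*3 = 3*R)
K = 1 (K = 1² = 1)
G(W) = √(1 + 3*W)
(16545 + G(-212))/(27346 + 40527) = (16545 + √(1 + 3*(-212)))/(27346 + 40527) = (16545 + √(1 - 636))/67873 = (16545 + √(-635))*(1/67873) = (16545 + I*√635)*(1/67873) = 16545/67873 + I*√635/67873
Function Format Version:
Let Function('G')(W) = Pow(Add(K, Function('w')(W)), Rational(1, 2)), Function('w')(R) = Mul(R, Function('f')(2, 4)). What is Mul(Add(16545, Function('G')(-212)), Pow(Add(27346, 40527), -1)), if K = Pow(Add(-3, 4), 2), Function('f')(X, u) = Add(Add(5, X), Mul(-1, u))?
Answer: Add(Rational(16545, 67873), Mul(Rational(1, 67873), I, Pow(635, Rational(1, 2)))) ≈ Add(0.24376, Mul(0.00037127, I))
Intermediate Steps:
Function('f')(X, u) = Add(5, X, Mul(-1, u))
Function('w')(R) = Mul(3, R) (Function('w')(R) = Mul(R, Add(5, 2, Mul(-1, 4))) = Mul(R, Add(5, 2, -4)) = Mul(R, 3) = Mul(3, R))
K = 1 (K = Pow(1, 2) = 1)
Function('G')(W) = Pow(Add(1, Mul(3, W)), Rational(1, 2))
Mul(Add(16545, Function('G')(-212)), Pow(Add(27346, 40527), -1)) = Mul(Add(16545, Pow(Add(1, Mul(3, -212)), Rational(1, 2))), Pow(Add(27346, 40527), -1)) = Mul(Add(16545, Pow(Add(1, -636), Rational(1, 2))), Pow(67873, -1)) = Mul(Add(16545, Pow(-635, Rational(1, 2))), Rational(1, 67873)) = Mul(Add(16545, Mul(I, Pow(635, Rational(1, 2)))), Rational(1, 67873)) = Add(Rational(16545, 67873), Mul(Rational(1, 67873), I, Pow(635, Rational(1, 2))))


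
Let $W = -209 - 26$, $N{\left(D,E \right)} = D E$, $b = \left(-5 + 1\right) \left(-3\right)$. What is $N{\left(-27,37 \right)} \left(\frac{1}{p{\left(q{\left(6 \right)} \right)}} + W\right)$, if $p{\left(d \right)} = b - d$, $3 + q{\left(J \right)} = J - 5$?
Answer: $\frac{3285711}{14} \approx 2.3469 \cdot 10^{5}$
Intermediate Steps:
$b = 12$ ($b = \left(-4\right) \left(-3\right) = 12$)
$q{\left(J \right)} = -8 + J$ ($q{\left(J \right)} = -3 + \left(J - 5\right) = -3 + \left(-5 + J\right) = -8 + J$)
$W = -235$
$p{\left(d \right)} = 12 - d$
$N{\left(-27,37 \right)} \left(\frac{1}{p{\left(q{\left(6 \right)} \right)}} + W\right) = \left(-27\right) 37 \left(\frac{1}{12 - \left(-8 + 6\right)} - 235\right) = - 999 \left(\frac{1}{12 - -2} - 235\right) = - 999 \left(\frac{1}{12 + 2} - 235\right) = - 999 \left(\frac{1}{14} - 235\right) = \left(-999\right) \left(- \frac{3289}{14}\right) = \frac{3285711}{14}$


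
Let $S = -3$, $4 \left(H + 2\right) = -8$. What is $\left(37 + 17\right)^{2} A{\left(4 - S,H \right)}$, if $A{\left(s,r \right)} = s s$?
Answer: $142884$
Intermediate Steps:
$H = -4$ ($H = -2 + \frac{1}{4} \left(-8\right) = -2 - 2 = -4$)
$A{\left(s,r \right)} = s^{2}$
$\left(37 + 17\right)^{2} A{\left(4 - S,H \right)} = \left(37 + 17\right)^{2} \left(4 - -3\right)^{2} = 54^{2} \left(4 + 3\right)^{2} = 2916 \cdot 7^{2} = 2916 \cdot 49 = 142884$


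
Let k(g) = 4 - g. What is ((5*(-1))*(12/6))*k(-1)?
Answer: -50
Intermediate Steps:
((5*(-1))*(12/6))*k(-1) = ((5*(-1))*(12/6))*(4 - 1*(-1)) = (-60/6)*(4 + 1) = -5*2*5 = -10*5 = -50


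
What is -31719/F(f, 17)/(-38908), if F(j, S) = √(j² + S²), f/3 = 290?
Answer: 31719*√757189/29460709612 ≈ 0.00093687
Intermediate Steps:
f = 870 (f = 3*290 = 870)
F(j, S) = √(S² + j²)
-31719/F(f, 17)/(-38908) = -31719/√(17² + 870²)/(-38908) = -31719/√(289 + 756900)*(-1/38908) = -31719*√757189/757189*(-1/38908) = 31719*√757189/29460709612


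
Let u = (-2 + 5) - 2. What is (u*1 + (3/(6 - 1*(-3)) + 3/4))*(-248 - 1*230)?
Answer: -5975/6 ≈ -995.83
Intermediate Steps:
u = 1 (u = 3 - 2 = 1)
(u*1 + (3/(6 - 1*(-3)) + 3/4))*(-248 - 1*230) = (1*1 + (3/(6 - 1*(-3)) + 3/4))*(-248 - 1*230) = (1 + (3/(6 + 3) + 3*(¼)))*(-248 - 230) = (1 + (3/9 + ¾))*(-478) = (1 + (3*(⅑) + ¾))*(-478) = (1 + (⅓ + ¾))*(-478) = (1 + 13/12)*(-478) = (25/12)*(-478) = -5975/6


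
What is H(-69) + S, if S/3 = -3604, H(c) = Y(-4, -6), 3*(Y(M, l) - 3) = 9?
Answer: -10806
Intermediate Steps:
Y(M, l) = 6 (Y(M, l) = 3 + (1/3)*9 = 3 + 3 = 6)
H(c) = 6
S = -10812 (S = 3*(-3604) = -10812)
H(-69) + S = 6 - 10812 = -10806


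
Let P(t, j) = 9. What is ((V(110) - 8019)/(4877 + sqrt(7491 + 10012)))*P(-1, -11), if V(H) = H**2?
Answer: 59709111/7922542 - 12243*sqrt(17503)/7922542 ≈ 7.3322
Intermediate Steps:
((V(110) - 8019)/(4877 + sqrt(7491 + 10012)))*P(-1, -11) = ((110**2 - 8019)/(4877 + sqrt(7491 + 10012)))*9 = ((12100 - 8019)/(4877 + sqrt(17503)))*9 = (4081/(4877 + sqrt(17503)))*9 = 36729/(4877 + sqrt(17503))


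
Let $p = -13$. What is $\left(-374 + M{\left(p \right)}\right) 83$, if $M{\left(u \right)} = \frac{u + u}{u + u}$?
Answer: $-30959$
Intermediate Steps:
$M{\left(u \right)} = 1$ ($M{\left(u \right)} = \frac{2 u}{2 u} = 2 u \frac{1}{2 u} = 1$)
$\left(-374 + M{\left(p \right)}\right) 83 = \left(-374 + 1\right) 83 = \left(-373\right) 83 = -30959$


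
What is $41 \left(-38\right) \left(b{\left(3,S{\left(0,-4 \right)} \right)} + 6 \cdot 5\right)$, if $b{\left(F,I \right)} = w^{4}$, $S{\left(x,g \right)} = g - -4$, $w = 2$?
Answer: $-71668$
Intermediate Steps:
$S{\left(x,g \right)} = 4 + g$ ($S{\left(x,g \right)} = g + 4 = 4 + g$)
$b{\left(F,I \right)} = 16$ ($b{\left(F,I \right)} = 2^{4} = 16$)
$41 \left(-38\right) \left(b{\left(3,S{\left(0,-4 \right)} \right)} + 6 \cdot 5\right) = 41 \left(-38\right) \left(16 + 6 \cdot 5\right) = - 1558 \left(16 + 30\right) = \left(-1558\right) 46 = -71668$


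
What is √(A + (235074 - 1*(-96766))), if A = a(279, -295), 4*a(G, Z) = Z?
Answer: √1327065/2 ≈ 575.99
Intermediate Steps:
a(G, Z) = Z/4
A = -295/4 (A = (¼)*(-295) = -295/4 ≈ -73.750)
√(A + (235074 - 1*(-96766))) = √(-295/4 + (235074 - 1*(-96766))) = √(-295/4 + (235074 + 96766)) = √(-295/4 + 331840) = √(1327065/4) = √1327065/2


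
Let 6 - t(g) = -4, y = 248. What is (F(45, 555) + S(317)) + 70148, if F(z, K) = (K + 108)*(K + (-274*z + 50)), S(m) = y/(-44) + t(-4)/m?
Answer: -26862218193/3487 ≈ -7.7035e+6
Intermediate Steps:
t(g) = 10 (t(g) = 6 - 1*(-4) = 6 + 4 = 10)
S(m) = -62/11 + 10/m (S(m) = 248/(-44) + 10/m = 248*(-1/44) + 10/m = -62/11 + 10/m)
F(z, K) = (108 + K)*(50 + K - 274*z) (F(z, K) = (108 + K)*(K + (50 - 274*z)) = (108 + K)*(50 + K - 274*z))
(F(45, 555) + S(317)) + 70148 = ((5400 + 555**2 - 29592*45 + 158*555 - 274*555*45) + (-62/11 + 10/317)) + 70148 = ((5400 + 308025 - 1331640 + 87690 - 6843150) + (-62/11 + 10*(1/317))) + 70148 = (-7773675 + (-62/11 + 10/317)) + 70148 = (-7773675 - 19544/3487) + 70148 = -27106824269/3487 + 70148 = -26862218193/3487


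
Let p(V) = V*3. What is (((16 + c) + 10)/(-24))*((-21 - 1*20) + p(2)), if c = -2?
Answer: 35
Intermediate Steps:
p(V) = 3*V
(((16 + c) + 10)/(-24))*((-21 - 1*20) + p(2)) = (((16 - 2) + 10)/(-24))*((-21 - 1*20) + 3*2) = ((14 + 10)*(-1/24))*((-21 - 20) + 6) = (24*(-1/24))*(-41 + 6) = -1*(-35) = 35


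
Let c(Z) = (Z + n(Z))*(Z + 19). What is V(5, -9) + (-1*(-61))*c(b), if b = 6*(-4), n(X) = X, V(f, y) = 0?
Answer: 14640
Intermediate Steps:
b = -24
c(Z) = 2*Z*(19 + Z) (c(Z) = (Z + Z)*(Z + 19) = (2*Z)*(19 + Z) = 2*Z*(19 + Z))
V(5, -9) + (-1*(-61))*c(b) = 0 + (-1*(-61))*(2*(-24)*(19 - 24)) = 0 + 61*(2*(-24)*(-5)) = 0 + 61*240 = 0 + 14640 = 14640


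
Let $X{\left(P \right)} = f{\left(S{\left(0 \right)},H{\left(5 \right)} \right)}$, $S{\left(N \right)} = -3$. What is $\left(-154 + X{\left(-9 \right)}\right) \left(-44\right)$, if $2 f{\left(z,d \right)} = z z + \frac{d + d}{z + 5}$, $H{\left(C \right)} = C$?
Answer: $6468$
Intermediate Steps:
$f{\left(z,d \right)} = \frac{z^{2}}{2} + \frac{d}{5 + z}$ ($f{\left(z,d \right)} = \frac{z z + \frac{d + d}{z + 5}}{2} = \frac{z^{2} + \frac{2 d}{5 + z}}{2} = \frac{z^{2}}{2} + \frac{d}{5 + z}$)
$X{\left(P \right)} = 7$ ($X{\left(P \right)} = \frac{\left(-3\right)^{3} + 2 \cdot 5 + 5 \left(-3\right)^{2}}{2 \left(5 - 3\right)} = \frac{-27 + 10 + 5 \cdot 9}{2 \cdot 2} = \frac{1}{2} \cdot \frac{1}{2} \left(-27 + 10 + 45\right) = \frac{1}{2} \cdot \frac{1}{2} \cdot 28 = 7$)
$\left(-154 + X{\left(-9 \right)}\right) \left(-44\right) = \left(-154 + 7\right) \left(-44\right) = \left(-147\right) \left(-44\right) = 6468$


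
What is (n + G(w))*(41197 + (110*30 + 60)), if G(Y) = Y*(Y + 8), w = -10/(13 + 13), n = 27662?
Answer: 208276483331/169 ≈ 1.2324e+9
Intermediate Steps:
w = -5/13 (w = -10/26 = (1/26)*(-10) = -5/13 ≈ -0.38462)
G(Y) = Y*(8 + Y)
(n + G(w))*(41197 + (110*30 + 60)) = (27662 - 5*(8 - 5/13)/13)*(41197 + (110*30 + 60)) = (27662 - 5/13*99/13)*(41197 + (3300 + 60)) = (27662 - 495/169)*(41197 + 3360) = (4674383/169)*44557 = 208276483331/169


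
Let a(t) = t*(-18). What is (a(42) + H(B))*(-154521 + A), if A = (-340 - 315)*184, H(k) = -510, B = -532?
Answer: 348201906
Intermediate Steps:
a(t) = -18*t
A = -120520 (A = -655*184 = -120520)
(a(42) + H(B))*(-154521 + A) = (-18*42 - 510)*(-154521 - 120520) = (-756 - 510)*(-275041) = -1266*(-275041) = 348201906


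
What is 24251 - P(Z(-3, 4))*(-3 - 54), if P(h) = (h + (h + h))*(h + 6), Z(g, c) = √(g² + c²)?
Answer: 33656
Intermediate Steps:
Z(g, c) = √(c² + g²)
P(h) = 3*h*(6 + h) (P(h) = (h + 2*h)*(6 + h) = (3*h)*(6 + h) = 3*h*(6 + h))
24251 - P(Z(-3, 4))*(-3 - 54) = 24251 - 3*√(4² + (-3)²)*(6 + √(4² + (-3)²))*(-3 - 54) = 24251 - 3*√(16 + 9)*(6 + √(16 + 9))*(-57) = 24251 - 3*√25*(6 + √25)*(-57) = 24251 - 3*5*(6 + 5)*(-57) = 24251 - 3*5*11*(-57) = 24251 - 165*(-57) = 24251 - 1*(-9405) = 24251 + 9405 = 33656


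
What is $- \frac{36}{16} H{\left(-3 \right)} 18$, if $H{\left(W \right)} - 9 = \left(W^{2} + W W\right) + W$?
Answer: $-972$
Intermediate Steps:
$H{\left(W \right)} = 9 + W + 2 W^{2}$ ($H{\left(W \right)} = 9 + \left(\left(W^{2} + W W\right) + W\right) = 9 + \left(\left(W^{2} + W^{2}\right) + W\right) = 9 + \left(2 W^{2} + W\right) = 9 + \left(W + 2 W^{2}\right) = 9 + W + 2 W^{2}$)
$- \frac{36}{16} H{\left(-3 \right)} 18 = - \frac{36}{16} \left(9 - 3 + 2 \left(-3\right)^{2}\right) 18 = \left(-36\right) \frac{1}{16} \left(9 - 3 + 2 \cdot 9\right) 18 = - \frac{9 \left(9 - 3 + 18\right)}{4} \cdot 18 = \left(- \frac{9}{4}\right) 24 \cdot 18 = \left(-54\right) 18 = -972$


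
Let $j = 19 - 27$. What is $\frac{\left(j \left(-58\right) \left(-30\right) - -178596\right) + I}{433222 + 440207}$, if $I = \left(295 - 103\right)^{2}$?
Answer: $\frac{67180}{291143} \approx 0.23075$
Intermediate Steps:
$I = 36864$ ($I = 192^{2} = 36864$)
$j = -8$
$\frac{\left(j \left(-58\right) \left(-30\right) - -178596\right) + I}{433222 + 440207} = \frac{\left(\left(-8\right) \left(-58\right) \left(-30\right) - -178596\right) + 36864}{433222 + 440207} = \frac{\left(464 \left(-30\right) + 178596\right) + 36864}{873429} = \left(\left(-13920 + 178596\right) + 36864\right) \frac{1}{873429} = \left(164676 + 36864\right) \frac{1}{873429} = 201540 \cdot \frac{1}{873429} = \frac{67180}{291143}$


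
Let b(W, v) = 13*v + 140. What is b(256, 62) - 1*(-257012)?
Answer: 257958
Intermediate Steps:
b(W, v) = 140 + 13*v
b(256, 62) - 1*(-257012) = (140 + 13*62) - 1*(-257012) = (140 + 806) + 257012 = 946 + 257012 = 257958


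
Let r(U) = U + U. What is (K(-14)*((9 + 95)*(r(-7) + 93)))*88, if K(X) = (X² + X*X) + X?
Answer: 273297024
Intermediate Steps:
r(U) = 2*U
K(X) = X + 2*X² (K(X) = (X² + X²) + X = 2*X² + X = X + 2*X²)
(K(-14)*((9 + 95)*(r(-7) + 93)))*88 = ((-14*(1 + 2*(-14)))*((9 + 95)*(2*(-7) + 93)))*88 = ((-14*(1 - 28))*(104*(-14 + 93)))*88 = ((-14*(-27))*(104*79))*88 = (378*8216)*88 = 3105648*88 = 273297024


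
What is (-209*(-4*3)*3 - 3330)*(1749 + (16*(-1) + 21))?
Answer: 7356276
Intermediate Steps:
(-209*(-4*3)*3 - 3330)*(1749 + (16*(-1) + 21)) = (-(-2508)*3 - 3330)*(1749 + (-16 + 21)) = (-209*(-36) - 3330)*(1749 + 5) = (7524 - 3330)*1754 = 4194*1754 = 7356276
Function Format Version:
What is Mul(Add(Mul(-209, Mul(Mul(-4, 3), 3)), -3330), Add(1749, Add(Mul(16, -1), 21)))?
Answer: 7356276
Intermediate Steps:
Mul(Add(Mul(-209, Mul(Mul(-4, 3), 3)), -3330), Add(1749, Add(Mul(16, -1), 21))) = Mul(Add(Mul(-209, Mul(-12, 3)), -3330), Add(1749, Add(-16, 21))) = Mul(Add(Mul(-209, -36), -3330), Add(1749, 5)) = Mul(Add(7524, -3330), 1754) = Mul(4194, 1754) = 7356276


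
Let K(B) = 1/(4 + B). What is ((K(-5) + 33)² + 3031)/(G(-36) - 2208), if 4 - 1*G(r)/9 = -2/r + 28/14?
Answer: -8110/4381 ≈ -1.8512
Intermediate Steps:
G(r) = 18 + 18/r (G(r) = 36 - 9*(-2/r + 28/14) = 36 - 9*(-2/r + 28*(1/14)) = 36 - 9*(-2/r + 2) = 36 - 9*(2 - 2/r) = 36 + (-18 + 18/r) = 18 + 18/r)
((K(-5) + 33)² + 3031)/(G(-36) - 2208) = ((1/(4 - 5) + 33)² + 3031)/((18 + 18/(-36)) - 2208) = ((1/(-1) + 33)² + 3031)/((18 + 18*(-1/36)) - 2208) = ((-1 + 33)² + 3031)/((18 - ½) - 2208) = (32² + 3031)/(35/2 - 2208) = (1024 + 3031)/(-4381/2) = 4055*(-2/4381) = -8110/4381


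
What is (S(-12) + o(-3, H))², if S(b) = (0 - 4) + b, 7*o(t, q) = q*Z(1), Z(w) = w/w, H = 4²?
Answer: 9216/49 ≈ 188.08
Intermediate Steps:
H = 16
Z(w) = 1
o(t, q) = q/7 (o(t, q) = (q*1)/7 = q/7)
S(b) = -4 + b
(S(-12) + o(-3, H))² = ((-4 - 12) + (⅐)*16)² = (-16 + 16/7)² = (-96/7)² = 9216/49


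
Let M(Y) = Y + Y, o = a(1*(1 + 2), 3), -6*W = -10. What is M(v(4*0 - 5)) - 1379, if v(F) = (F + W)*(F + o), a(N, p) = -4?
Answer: -1319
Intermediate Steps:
W = 5/3 (W = -1/6*(-10) = 5/3 ≈ 1.6667)
o = -4
v(F) = (-4 + F)*(5/3 + F) (v(F) = (F + 5/3)*(F - 4) = (5/3 + F)*(-4 + F) = (-4 + F)*(5/3 + F))
M(Y) = 2*Y
M(v(4*0 - 5)) - 1379 = 2*(-20/3 + (4*0 - 5)**2 - 7*(4*0 - 5)/3) - 1379 = 2*(-20/3 + (0 - 5)**2 - 7*(0 - 5)/3) - 1379 = 2*(-20/3 + (-5)**2 - 7/3*(-5)) - 1379 = 2*(-20/3 + 25 + 35/3) - 1379 = 2*30 - 1379 = 60 - 1379 = -1319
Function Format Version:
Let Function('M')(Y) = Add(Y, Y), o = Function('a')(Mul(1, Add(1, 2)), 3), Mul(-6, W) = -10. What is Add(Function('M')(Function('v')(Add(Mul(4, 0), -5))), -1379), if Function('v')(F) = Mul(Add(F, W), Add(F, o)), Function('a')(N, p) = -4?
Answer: -1319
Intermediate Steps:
W = Rational(5, 3) (W = Mul(Rational(-1, 6), -10) = Rational(5, 3) ≈ 1.6667)
o = -4
Function('v')(F) = Mul(Add(-4, F), Add(Rational(5, 3), F)) (Function('v')(F) = Mul(Add(F, Rational(5, 3)), Add(F, -4)) = Mul(Add(Rational(5, 3), F), Add(-4, F)) = Mul(Add(-4, F), Add(Rational(5, 3), F)))
Function('M')(Y) = Mul(2, Y)
Add(Function('M')(Function('v')(Add(Mul(4, 0), -5))), -1379) = Add(Mul(2, Add(Rational(-20, 3), Pow(Add(Mul(4, 0), -5), 2), Mul(Rational(-7, 3), Add(Mul(4, 0), -5)))), -1379) = Add(Mul(2, Add(Rational(-20, 3), Pow(Add(0, -5), 2), Mul(Rational(-7, 3), Add(0, -5)))), -1379) = Add(Mul(2, Add(Rational(-20, 3), Pow(-5, 2), Mul(Rational(-7, 3), -5))), -1379) = Add(Mul(2, Add(Rational(-20, 3), 25, Rational(35, 3))), -1379) = Add(Mul(2, 30), -1379) = Add(60, -1379) = -1319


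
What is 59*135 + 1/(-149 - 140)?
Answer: 2301884/289 ≈ 7965.0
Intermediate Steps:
59*135 + 1/(-149 - 140) = 7965 + 1/(-289) = 7965 - 1/289 = 2301884/289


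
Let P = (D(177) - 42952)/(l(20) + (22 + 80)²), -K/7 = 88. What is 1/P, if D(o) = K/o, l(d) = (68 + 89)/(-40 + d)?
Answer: -36802371/152062400 ≈ -0.24202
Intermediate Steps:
K = -616 (K = -7*88 = -616)
l(d) = 157/(-40 + d)
D(o) = -616/o
P = -152062400/36802371 (P = (-616/177 - 42952)/(157/(-40 + 20) + (22 + 80)²) = (-616*1/177 - 42952)/(157/(-20) + 102²) = (-616/177 - 42952)/(157*(-1/20) + 10404) = -7603120/(177*(-157/20 + 10404)) = -7603120/(177*207923/20) = -7603120/177*20/207923 = -152062400/36802371 ≈ -4.1319)
1/P = 1/(-152062400/36802371) = -36802371/152062400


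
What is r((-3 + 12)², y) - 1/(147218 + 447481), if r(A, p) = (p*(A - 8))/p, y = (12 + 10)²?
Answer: 43413026/594699 ≈ 73.000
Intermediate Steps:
y = 484 (y = 22² = 484)
r(A, p) = -8 + A (r(A, p) = (p*(-8 + A))/p = -8 + A)
r((-3 + 12)², y) - 1/(147218 + 447481) = (-8 + (-3 + 12)²) - 1/(147218 + 447481) = (-8 + 9²) - 1/594699 = (-8 + 81) - 1*1/594699 = 73 - 1/594699 = 43413026/594699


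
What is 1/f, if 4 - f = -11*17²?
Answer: 1/3183 ≈ 0.00031417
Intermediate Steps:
f = 3183 (f = 4 - (-11)*17² = 4 - (-11)*289 = 4 - 1*(-3179) = 4 + 3179 = 3183)
1/f = 1/3183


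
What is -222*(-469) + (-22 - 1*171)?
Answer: 103925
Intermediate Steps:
-222*(-469) + (-22 - 1*171) = 104118 + (-22 - 171) = 104118 - 193 = 103925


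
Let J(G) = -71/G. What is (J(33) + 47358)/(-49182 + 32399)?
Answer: -120211/42603 ≈ -2.8217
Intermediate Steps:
(J(33) + 47358)/(-49182 + 32399) = (-71/33 + 47358)/(-49182 + 32399) = (-71*1/33 + 47358)/(-16783) = (-71/33 + 47358)*(-1/16783) = (1562743/33)*(-1/16783) = -120211/42603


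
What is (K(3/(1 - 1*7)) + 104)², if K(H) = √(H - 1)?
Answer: (208 + I*√6)²/4 ≈ 10815.0 + 254.75*I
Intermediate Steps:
K(H) = √(-1 + H)
(K(3/(1 - 1*7)) + 104)² = (√(-1 + 3/(1 - 1*7)) + 104)² = (√(-1 + 3/(1 - 7)) + 104)² = (√(-1 + 3/(-6)) + 104)² = (√(-1 + 3*(-⅙)) + 104)² = (√(-1 - ½) + 104)² = (√(-3/2) + 104)² = (I*√6/2 + 104)² = (104 + I*√6/2)²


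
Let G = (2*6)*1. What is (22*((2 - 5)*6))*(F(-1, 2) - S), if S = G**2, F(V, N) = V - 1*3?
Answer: 58608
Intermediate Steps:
F(V, N) = -3 + V (F(V, N) = V - 3 = -3 + V)
G = 12 (G = 12*1 = 12)
S = 144 (S = 12**2 = 144)
(22*((2 - 5)*6))*(F(-1, 2) - S) = (22*((2 - 5)*6))*((-3 - 1) - 1*144) = (22*(-3*6))*(-4 - 144) = (22*(-18))*(-148) = -396*(-148) = 58608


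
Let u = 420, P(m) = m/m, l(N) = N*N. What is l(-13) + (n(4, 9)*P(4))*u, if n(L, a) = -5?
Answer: -1931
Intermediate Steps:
l(N) = N**2
P(m) = 1
l(-13) + (n(4, 9)*P(4))*u = (-13)**2 - 5*1*420 = 169 - 5*420 = 169 - 2100 = -1931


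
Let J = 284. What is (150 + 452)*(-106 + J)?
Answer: 107156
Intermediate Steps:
(150 + 452)*(-106 + J) = (150 + 452)*(-106 + 284) = 602*178 = 107156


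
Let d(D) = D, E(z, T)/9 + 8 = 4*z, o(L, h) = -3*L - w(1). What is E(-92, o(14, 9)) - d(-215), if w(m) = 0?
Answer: -3169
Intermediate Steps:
o(L, h) = -3*L (o(L, h) = -3*L - 1*0 = -3*L + 0 = -3*L)
E(z, T) = -72 + 36*z (E(z, T) = -72 + 9*(4*z) = -72 + 36*z)
E(-92, o(14, 9)) - d(-215) = (-72 + 36*(-92)) - 1*(-215) = (-72 - 3312) + 215 = -3384 + 215 = -3169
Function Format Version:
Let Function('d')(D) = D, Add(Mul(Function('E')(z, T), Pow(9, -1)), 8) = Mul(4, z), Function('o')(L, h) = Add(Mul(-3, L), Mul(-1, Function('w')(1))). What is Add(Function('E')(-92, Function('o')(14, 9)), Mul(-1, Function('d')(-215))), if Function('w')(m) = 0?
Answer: -3169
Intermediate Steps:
Function('o')(L, h) = Mul(-3, L) (Function('o')(L, h) = Add(Mul(-3, L), Mul(-1, 0)) = Add(Mul(-3, L), 0) = Mul(-3, L))
Function('E')(z, T) = Add(-72, Mul(36, z)) (Function('E')(z, T) = Add(-72, Mul(9, Mul(4, z))) = Add(-72, Mul(36, z)))
Add(Function('E')(-92, Function('o')(14, 9)), Mul(-1, Function('d')(-215))) = Add(Add(-72, Mul(36, -92)), Mul(-1, -215)) = Add(Add(-72, -3312), 215) = Add(-3384, 215) = -3169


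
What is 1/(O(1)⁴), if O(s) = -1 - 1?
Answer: 1/16 ≈ 0.062500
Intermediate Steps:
O(s) = -2
1/(O(1)⁴) = 1/((-2)⁴) = 1/16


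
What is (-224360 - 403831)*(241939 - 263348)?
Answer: 13448941119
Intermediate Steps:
(-224360 - 403831)*(241939 - 263348) = -628191*(-21409) = 13448941119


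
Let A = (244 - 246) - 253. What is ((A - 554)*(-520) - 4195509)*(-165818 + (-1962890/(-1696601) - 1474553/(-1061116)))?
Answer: 1126846778372488948994755/1800290466716 ≈ 6.2593e+11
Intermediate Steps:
A = -255 (A = -2 - 253 = -255)
((A - 554)*(-520) - 4195509)*(-165818 + (-1962890/(-1696601) - 1474553/(-1061116))) = ((-255 - 554)*(-520) - 4195509)*(-165818 + (-1962890/(-1696601) - 1474553/(-1061116))) = (-809*(-520) - 4195509)*(-165818 + (-1962890*(-1/1696601) - 1474553*(-1/1061116))) = (420680 - 4195509)*(-165818 + (1962890/1696601 + 1474553/1061116)) = -3774829*(-165818 + 4584582079593/1800290466716) = -3774829*(-298515980027834095/1800290466716) = 1126846778372488948994755/1800290466716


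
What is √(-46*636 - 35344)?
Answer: 10*I*√646 ≈ 254.17*I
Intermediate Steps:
√(-46*636 - 35344) = √(-29256 - 35344) = √(-64600) = 10*I*√646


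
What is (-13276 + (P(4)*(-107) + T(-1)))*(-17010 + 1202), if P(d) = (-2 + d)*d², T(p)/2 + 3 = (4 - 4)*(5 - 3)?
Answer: 264088448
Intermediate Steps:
T(p) = -6 (T(p) = -6 + 2*((4 - 4)*(5 - 3)) = -6 + 2*(0*2) = -6 + 2*0 = -6 + 0 = -6)
P(d) = d²*(-2 + d)
(-13276 + (P(4)*(-107) + T(-1)))*(-17010 + 1202) = (-13276 + ((4²*(-2 + 4))*(-107) - 6))*(-17010 + 1202) = (-13276 + ((16*2)*(-107) - 6))*(-15808) = (-13276 + (32*(-107) - 6))*(-15808) = (-13276 + (-3424 - 6))*(-15808) = (-13276 - 3430)*(-15808) = -16706*(-15808) = 264088448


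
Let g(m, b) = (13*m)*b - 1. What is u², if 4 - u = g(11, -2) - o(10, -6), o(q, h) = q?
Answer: 90601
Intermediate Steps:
g(m, b) = -1 + 13*b*m (g(m, b) = 13*b*m - 1 = -1 + 13*b*m)
u = 301 (u = 4 - ((-1 + 13*(-2)*11) - 1*10) = 4 - ((-1 - 286) - 10) = 4 - (-287 - 10) = 4 - 1*(-297) = 4 + 297 = 301)
u² = 301² = 90601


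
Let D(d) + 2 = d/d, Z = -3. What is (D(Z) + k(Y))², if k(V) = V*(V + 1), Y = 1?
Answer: 1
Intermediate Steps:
D(d) = -1 (D(d) = -2 + d/d = -2 + 1 = -1)
k(V) = V*(1 + V)
(D(Z) + k(Y))² = (-1 + 1*(1 + 1))² = (-1 + 1*2)² = (-1 + 2)² = 1² = 1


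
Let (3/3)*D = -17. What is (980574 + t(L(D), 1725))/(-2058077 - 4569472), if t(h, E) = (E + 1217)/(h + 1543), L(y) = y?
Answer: -983153/6644967 ≈ -0.14795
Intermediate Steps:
D = -17
t(h, E) = (1217 + E)/(1543 + h)
(980574 + t(L(D), 1725))/(-2058077 - 4569472) = (980574 + (1217 + 1725)/(1543 - 17))/(-2058077 - 4569472) = (980574 + 2942/1526)/(-6627549) = (980574 + (1/1526)*2942)*(-1/6627549) = (980574 + 1471/763)*(-1/6627549) = (748179433/763)*(-1/6627549) = -983153/6644967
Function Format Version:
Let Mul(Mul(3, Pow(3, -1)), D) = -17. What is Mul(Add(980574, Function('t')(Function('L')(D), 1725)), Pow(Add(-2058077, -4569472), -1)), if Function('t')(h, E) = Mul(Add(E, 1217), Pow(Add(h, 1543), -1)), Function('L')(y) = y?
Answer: Rational(-983153, 6644967) ≈ -0.14795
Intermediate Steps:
D = -17
Function('t')(h, E) = Mul(Pow(Add(1543, h), -1), Add(1217, E)) (Function('t')(h, E) = Mul(Add(1217, E), Pow(Add(1543, h), -1)) = Mul(Pow(Add(1543, h), -1), Add(1217, E)))
Mul(Add(980574, Function('t')(Function('L')(D), 1725)), Pow(Add(-2058077, -4569472), -1)) = Mul(Add(980574, Mul(Pow(Add(1543, -17), -1), Add(1217, 1725))), Pow(Add(-2058077, -4569472), -1)) = Mul(Add(980574, Mul(Pow(1526, -1), 2942)), Pow(-6627549, -1)) = Mul(Add(980574, Mul(Rational(1, 1526), 2942)), Rational(-1, 6627549)) = Mul(Add(980574, Rational(1471, 763)), Rational(-1, 6627549)) = Mul(Rational(748179433, 763), Rational(-1, 6627549)) = Rational(-983153, 6644967)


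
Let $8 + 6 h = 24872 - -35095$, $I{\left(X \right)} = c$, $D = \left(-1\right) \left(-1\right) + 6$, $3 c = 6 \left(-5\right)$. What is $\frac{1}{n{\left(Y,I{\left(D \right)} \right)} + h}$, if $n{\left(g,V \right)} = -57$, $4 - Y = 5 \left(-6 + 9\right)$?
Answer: $\frac{6}{59617} \approx 0.00010064$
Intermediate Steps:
$c = -10$ ($c = \frac{6 \left(-5\right)}{3} = \frac{1}{3} \left(-30\right) = -10$)
$Y = -11$ ($Y = 4 - 5 \left(-6 + 9\right) = 4 - 5 \cdot 3 = 4 - 15 = -11$)
$D = 7$ ($D = 1 + 6 = 7$)
$I{\left(X \right)} = -10$
$h = \frac{59959}{6}$ ($h = - \frac{4}{3} + \frac{24872 - -35095}{6} = - \frac{4}{3} + \frac{24872 + 35095}{6} = - \frac{4}{3} + \frac{1}{6} \cdot 59967 = - \frac{4}{3} + \frac{19989}{2} = \frac{59959}{6} \approx 9993.2$)
$\frac{1}{n{\left(Y,I{\left(D \right)} \right)} + h} = \frac{1}{-57 + \frac{59959}{6}} = \frac{1}{\frac{59617}{6}} = \frac{6}{59617}$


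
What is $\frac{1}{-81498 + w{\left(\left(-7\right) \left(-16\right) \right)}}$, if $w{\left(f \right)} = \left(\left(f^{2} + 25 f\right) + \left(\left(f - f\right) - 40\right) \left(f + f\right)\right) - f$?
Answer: $- \frac{1}{75226} \approx -1.3293 \cdot 10^{-5}$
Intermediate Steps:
$w{\left(f \right)} = f^{2} - 56 f$ ($w{\left(f \right)} = \left(\left(f^{2} + 25 f\right) + \left(0 - 40\right) 2 f\right) - f = \left(\left(f^{2} + 25 f\right) - 40 \cdot 2 f\right) - f = \left(\left(f^{2} + 25 f\right) - 80 f\right) - f = \left(f^{2} - 55 f\right) - f = f^{2} - 56 f$)
$\frac{1}{-81498 + w{\left(\left(-7\right) \left(-16\right) \right)}} = \frac{1}{-81498 + \left(-7\right) \left(-16\right) \left(-56 - -112\right)} = \frac{1}{-81498 + 112 \left(-56 + 112\right)} = \frac{1}{-81498 + 112 \cdot 56} = \frac{1}{-81498 + 6272} = \frac{1}{-75226} = - \frac{1}{75226}$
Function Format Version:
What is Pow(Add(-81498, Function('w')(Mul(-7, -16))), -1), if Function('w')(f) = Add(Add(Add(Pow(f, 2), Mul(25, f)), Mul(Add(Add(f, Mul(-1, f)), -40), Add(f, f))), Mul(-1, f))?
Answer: Rational(-1, 75226) ≈ -1.3293e-5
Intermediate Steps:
Function('w')(f) = Add(Pow(f, 2), Mul(-56, f)) (Function('w')(f) = Add(Add(Add(Pow(f, 2), Mul(25, f)), Mul(Add(0, -40), Mul(2, f))), Mul(-1, f)) = Add(Add(Add(Pow(f, 2), Mul(25, f)), Mul(-40, Mul(2, f))), Mul(-1, f)) = Add(Add(Add(Pow(f, 2), Mul(25, f)), Mul(-80, f)), Mul(-1, f)) = Add(Add(Pow(f, 2), Mul(-55, f)), Mul(-1, f)) = Add(Pow(f, 2), Mul(-56, f)))
Pow(Add(-81498, Function('w')(Mul(-7, -16))), -1) = Pow(Add(-81498, Mul(Mul(-7, -16), Add(-56, Mul(-7, -16)))), -1) = Pow(Add(-81498, Mul(112, Add(-56, 112))), -1) = Pow(Add(-81498, Mul(112, 56)), -1) = Pow(Add(-81498, 6272), -1) = Pow(-75226, -1) = Rational(-1, 75226)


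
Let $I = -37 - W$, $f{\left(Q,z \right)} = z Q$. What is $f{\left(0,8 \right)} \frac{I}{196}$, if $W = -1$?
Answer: $0$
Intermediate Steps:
$f{\left(Q,z \right)} = Q z$
$I = -36$ ($I = -37 - -1 = -37 + 1 = -36$)
$f{\left(0,8 \right)} \frac{I}{196} = 0 \cdot 8 \left(- \frac{36}{196}\right) = 0 \left(\left(-36\right) \frac{1}{196}\right) = 0 \left(- \frac{9}{49}\right) = 0$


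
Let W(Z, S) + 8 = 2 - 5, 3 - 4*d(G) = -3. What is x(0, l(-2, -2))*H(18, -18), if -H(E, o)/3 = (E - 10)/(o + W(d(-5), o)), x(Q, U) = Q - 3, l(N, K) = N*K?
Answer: -72/29 ≈ -2.4828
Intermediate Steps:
d(G) = 3/2 (d(G) = 3/4 - 1/4*(-3) = 3/4 + 3/4 = 3/2)
W(Z, S) = -11 (W(Z, S) = -8 + (2 - 5) = -8 - 3 = -11)
l(N, K) = K*N
x(Q, U) = -3 + Q
H(E, o) = -3*(-10 + E)/(-11 + o) (H(E, o) = -3*(E - 10)/(o - 11) = -3*(-10 + E)/(-11 + o))
x(0, l(-2, -2))*H(18, -18) = (-3 + 0)*(3*(10 - 1*18)/(-11 - 18)) = -9*(10 - 18)/(-29) = -9*(-1)*(-8)/29 = -3*24/29 = -72/29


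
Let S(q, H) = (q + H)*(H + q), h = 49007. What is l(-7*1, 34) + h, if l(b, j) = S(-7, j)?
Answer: 49736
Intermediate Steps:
S(q, H) = (H + q)² (S(q, H) = (H + q)*(H + q) = (H + q)²)
l(b, j) = (-7 + j)² (l(b, j) = (j - 7)² = (-7 + j)²)
l(-7*1, 34) + h = (-7 + 34)² + 49007 = 27² + 49007 = 729 + 49007 = 49736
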